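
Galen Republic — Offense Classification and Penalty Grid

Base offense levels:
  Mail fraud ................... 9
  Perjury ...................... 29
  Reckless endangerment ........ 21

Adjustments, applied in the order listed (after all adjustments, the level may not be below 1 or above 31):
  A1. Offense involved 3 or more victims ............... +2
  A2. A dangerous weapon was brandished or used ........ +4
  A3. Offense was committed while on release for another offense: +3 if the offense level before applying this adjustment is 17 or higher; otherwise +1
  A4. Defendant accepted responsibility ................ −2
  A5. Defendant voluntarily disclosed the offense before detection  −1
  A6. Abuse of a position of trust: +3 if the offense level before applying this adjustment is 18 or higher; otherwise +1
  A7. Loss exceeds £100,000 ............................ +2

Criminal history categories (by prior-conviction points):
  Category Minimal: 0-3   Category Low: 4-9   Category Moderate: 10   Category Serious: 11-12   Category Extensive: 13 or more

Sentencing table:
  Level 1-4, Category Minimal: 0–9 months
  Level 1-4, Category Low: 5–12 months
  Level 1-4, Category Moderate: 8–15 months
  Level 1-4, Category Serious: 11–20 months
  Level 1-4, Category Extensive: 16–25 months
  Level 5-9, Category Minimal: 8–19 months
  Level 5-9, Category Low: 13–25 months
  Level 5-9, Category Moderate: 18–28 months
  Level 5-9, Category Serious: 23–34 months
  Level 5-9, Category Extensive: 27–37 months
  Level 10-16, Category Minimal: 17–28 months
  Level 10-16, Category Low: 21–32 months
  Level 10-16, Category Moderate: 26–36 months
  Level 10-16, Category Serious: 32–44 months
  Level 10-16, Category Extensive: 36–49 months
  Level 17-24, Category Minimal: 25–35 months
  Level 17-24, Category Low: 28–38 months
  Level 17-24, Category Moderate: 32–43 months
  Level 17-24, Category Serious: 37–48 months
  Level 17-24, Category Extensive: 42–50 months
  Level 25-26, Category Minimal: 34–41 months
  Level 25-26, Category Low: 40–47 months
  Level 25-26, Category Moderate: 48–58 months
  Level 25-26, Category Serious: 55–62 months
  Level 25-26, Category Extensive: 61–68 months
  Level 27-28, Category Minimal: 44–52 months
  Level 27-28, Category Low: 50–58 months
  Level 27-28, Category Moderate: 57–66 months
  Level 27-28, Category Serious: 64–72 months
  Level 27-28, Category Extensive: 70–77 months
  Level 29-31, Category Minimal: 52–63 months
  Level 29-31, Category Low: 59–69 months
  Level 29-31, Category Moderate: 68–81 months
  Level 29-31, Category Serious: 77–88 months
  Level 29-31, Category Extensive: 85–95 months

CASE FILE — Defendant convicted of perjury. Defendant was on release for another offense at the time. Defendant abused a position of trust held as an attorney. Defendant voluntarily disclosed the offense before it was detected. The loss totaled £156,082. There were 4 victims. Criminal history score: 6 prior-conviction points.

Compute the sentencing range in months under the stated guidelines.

Base offense level for perjury: 29.
A1 applies: 29 + 2 = 31.
A2 does not apply.
A3 applies (level before this adjustment is 31 ≥ 17, so +3): 31 + 3 = 34.
A4 does not apply.
A5 applies: 34 − 1 = 33.
A6 applies (level before this adjustment is 33 ≥ 18, so +3): 33 + 3 = 36.
A7 applies: 36 + 2 = 38.
Level 38 exceeds the maximum of 31; capped at 31.
Final offense level: 31.
Criminal history: 6 prior points → Category Low (4-9).
Level 31 falls in the 29-31 band.
Grid: Level 29-31 × Category Low = 59-69 months.

59-69 months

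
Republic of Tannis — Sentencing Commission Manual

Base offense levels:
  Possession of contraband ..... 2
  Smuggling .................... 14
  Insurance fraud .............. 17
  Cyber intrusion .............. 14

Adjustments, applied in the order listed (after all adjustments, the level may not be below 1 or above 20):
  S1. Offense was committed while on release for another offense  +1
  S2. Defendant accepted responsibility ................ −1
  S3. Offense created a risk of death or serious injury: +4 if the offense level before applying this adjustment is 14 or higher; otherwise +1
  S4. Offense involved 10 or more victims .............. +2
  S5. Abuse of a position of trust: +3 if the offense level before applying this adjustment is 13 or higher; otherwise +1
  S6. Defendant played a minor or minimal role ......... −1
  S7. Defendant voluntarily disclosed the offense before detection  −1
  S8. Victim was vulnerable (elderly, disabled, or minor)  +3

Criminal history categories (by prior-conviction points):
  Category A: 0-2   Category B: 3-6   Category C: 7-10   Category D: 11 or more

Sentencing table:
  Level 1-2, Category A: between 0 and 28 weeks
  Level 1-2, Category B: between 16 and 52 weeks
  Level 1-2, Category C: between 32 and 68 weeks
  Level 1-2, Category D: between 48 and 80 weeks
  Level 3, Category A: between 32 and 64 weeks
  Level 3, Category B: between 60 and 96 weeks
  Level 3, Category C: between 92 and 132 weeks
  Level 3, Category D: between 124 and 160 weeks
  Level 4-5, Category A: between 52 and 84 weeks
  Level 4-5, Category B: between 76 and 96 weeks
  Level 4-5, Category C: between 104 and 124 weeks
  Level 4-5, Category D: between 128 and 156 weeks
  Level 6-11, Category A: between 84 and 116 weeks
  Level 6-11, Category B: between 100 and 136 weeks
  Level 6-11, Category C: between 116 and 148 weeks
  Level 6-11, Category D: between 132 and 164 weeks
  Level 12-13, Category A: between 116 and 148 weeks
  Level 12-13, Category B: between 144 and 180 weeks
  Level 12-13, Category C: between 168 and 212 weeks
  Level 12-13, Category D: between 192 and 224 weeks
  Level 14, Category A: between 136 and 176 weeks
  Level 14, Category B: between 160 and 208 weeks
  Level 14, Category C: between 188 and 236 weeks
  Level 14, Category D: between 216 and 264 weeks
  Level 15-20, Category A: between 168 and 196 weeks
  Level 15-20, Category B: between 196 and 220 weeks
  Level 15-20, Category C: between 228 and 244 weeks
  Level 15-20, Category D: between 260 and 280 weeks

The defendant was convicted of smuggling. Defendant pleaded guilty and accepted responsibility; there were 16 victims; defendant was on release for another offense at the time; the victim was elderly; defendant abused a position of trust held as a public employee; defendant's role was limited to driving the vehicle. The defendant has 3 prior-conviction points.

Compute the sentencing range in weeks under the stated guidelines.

Base offense level for smuggling: 14.
S1 applies: 14 + 1 = 15.
S2 applies: 15 − 1 = 14.
S3 does not apply.
S4 applies: 14 + 2 = 16.
S5 applies (level before this adjustment is 16 ≥ 13, so +3): 16 + 3 = 19.
S6 applies: 19 − 1 = 18.
S8 applies: 18 + 3 = 21.
Level 21 exceeds the maximum of 20; capped at 20.
Final offense level: 20.
Criminal history: 3 prior points → Category B (3-6).
Level 20 falls in the 15-20 band.
Grid: Level 15-20 × Category B = 196-220 weeks.

196-220 weeks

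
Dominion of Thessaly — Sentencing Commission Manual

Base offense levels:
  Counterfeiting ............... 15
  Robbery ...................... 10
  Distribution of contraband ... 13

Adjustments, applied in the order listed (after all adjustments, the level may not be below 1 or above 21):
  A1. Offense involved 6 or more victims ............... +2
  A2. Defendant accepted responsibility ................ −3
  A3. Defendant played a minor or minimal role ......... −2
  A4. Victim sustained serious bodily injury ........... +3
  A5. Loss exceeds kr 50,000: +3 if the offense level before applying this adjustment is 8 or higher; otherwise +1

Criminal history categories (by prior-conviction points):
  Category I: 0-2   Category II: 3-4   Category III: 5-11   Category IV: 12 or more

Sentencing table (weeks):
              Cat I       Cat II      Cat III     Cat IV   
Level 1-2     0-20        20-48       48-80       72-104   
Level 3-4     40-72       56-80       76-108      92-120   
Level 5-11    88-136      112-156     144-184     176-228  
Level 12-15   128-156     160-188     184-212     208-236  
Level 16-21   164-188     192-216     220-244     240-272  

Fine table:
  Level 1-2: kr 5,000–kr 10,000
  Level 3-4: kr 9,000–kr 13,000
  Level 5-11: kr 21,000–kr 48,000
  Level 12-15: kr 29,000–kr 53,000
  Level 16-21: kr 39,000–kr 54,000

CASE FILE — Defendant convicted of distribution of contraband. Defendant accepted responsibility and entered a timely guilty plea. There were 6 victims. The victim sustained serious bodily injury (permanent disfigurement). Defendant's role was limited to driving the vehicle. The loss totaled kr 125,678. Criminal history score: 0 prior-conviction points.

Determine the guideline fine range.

kr 39,000–kr 54,000

Base offense level for distribution of contraband: 13.
A1 applies: 13 + 2 = 15.
A2 applies: 15 − 3 = 12.
A3 applies: 12 − 2 = 10.
A4 applies: 10 + 3 = 13.
A5 applies (level before this adjustment is 13 ≥ 8, so +3): 13 + 3 = 16.
Final offense level: 16.
Level 16 falls in the 16-21 band.
Fine table: Level 16-21 → kr 39,000–kr 54,000.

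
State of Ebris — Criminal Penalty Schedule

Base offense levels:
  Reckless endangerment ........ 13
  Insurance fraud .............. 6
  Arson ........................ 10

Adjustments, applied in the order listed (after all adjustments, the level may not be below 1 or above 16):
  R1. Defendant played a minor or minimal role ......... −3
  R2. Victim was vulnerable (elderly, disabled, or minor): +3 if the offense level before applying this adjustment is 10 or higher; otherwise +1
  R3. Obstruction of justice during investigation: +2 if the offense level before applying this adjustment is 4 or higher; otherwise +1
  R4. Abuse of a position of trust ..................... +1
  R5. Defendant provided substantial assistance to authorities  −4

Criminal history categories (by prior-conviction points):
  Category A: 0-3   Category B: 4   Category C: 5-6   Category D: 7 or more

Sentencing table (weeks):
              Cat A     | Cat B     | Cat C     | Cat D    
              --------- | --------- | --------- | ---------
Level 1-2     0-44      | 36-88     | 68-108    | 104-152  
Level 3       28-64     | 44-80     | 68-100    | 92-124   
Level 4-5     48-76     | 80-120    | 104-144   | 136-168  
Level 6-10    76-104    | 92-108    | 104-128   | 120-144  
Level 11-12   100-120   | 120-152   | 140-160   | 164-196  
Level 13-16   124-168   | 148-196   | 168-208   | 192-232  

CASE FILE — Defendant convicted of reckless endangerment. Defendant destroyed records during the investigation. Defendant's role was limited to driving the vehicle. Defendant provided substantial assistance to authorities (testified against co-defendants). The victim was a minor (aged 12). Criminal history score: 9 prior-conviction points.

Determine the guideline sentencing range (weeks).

Base offense level for reckless endangerment: 13.
R1 applies: 13 − 3 = 10.
R2 applies (level before this adjustment is 10 ≥ 10, so +3): 10 + 3 = 13.
R3 applies (level before this adjustment is 13 ≥ 4, so +2): 13 + 2 = 15.
R4 does not apply.
R5 applies: 15 − 4 = 11.
Final offense level: 11.
Criminal history: 9 prior points → Category D (7+).
Level 11 falls in the 11-12 band.
Grid: Level 11-12 × Category D = 164-196 weeks.

164-196 weeks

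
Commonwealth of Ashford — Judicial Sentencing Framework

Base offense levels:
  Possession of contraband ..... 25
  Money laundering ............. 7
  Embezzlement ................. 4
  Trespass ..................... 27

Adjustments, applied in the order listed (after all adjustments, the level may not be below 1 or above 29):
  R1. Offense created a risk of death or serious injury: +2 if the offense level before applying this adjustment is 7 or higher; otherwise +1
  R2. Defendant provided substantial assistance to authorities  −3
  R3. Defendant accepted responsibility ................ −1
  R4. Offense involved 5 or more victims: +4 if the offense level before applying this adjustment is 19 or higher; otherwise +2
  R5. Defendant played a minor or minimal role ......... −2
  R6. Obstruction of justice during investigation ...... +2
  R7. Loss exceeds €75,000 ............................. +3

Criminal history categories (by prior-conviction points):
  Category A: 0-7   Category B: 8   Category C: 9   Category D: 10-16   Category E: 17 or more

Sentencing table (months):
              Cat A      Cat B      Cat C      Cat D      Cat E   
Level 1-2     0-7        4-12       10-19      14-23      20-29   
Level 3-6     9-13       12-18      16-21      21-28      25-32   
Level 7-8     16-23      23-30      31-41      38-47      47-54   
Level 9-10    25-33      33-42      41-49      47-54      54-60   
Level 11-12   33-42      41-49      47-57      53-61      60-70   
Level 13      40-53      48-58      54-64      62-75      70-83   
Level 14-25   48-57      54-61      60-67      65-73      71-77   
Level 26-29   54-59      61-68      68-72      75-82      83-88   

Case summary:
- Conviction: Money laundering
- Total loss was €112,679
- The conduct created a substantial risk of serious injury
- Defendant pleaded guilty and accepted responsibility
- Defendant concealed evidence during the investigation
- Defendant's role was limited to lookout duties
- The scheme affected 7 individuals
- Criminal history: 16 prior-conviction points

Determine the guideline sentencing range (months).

62-75 months

Base offense level for money laundering: 7.
R1 applies (level before this adjustment is 7 ≥ 7, so +2): 7 + 2 = 9.
R3 applies: 9 − 1 = 8.
R4 applies (level before this adjustment is 8 < 19, so +2): 8 + 2 = 10.
R5 applies: 10 − 2 = 8.
R6 applies: 8 + 2 = 10.
R7 applies: 10 + 3 = 13.
Final offense level: 13.
Criminal history: 16 prior points → Category D (10-16).
Level 13 falls in the 13 band.
Grid: Level 13 × Category D = 62-75 months.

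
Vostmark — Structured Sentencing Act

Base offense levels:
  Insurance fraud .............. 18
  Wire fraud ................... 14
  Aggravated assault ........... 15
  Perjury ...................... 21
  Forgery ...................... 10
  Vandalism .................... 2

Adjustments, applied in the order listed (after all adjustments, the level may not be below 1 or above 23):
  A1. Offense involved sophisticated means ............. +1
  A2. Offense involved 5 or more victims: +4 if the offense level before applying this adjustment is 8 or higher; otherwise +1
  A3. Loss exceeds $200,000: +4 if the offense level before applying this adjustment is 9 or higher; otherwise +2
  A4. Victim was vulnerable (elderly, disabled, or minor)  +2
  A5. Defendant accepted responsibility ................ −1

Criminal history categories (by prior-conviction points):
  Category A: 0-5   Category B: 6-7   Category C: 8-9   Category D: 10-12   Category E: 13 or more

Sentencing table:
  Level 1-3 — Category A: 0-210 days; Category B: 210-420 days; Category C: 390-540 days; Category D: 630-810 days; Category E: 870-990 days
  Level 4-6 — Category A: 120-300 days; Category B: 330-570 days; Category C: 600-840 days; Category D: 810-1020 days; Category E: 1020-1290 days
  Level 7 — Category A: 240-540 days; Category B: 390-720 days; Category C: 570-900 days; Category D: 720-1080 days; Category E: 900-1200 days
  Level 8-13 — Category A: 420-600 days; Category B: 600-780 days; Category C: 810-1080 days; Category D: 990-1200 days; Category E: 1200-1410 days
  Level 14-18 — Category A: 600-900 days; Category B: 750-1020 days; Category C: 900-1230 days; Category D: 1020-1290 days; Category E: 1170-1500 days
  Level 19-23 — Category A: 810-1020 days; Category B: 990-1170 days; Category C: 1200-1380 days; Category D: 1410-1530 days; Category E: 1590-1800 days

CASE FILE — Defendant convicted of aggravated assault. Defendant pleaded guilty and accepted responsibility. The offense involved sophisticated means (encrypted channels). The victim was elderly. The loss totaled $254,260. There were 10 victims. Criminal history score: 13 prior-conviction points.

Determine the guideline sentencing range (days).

1590-1800 days

Base offense level for aggravated assault: 15.
A1 applies: 15 + 1 = 16.
A2 applies (level before this adjustment is 16 ≥ 8, so +4): 16 + 4 = 20.
A3 applies (level before this adjustment is 20 ≥ 9, so +4): 20 + 4 = 24.
A4 applies: 24 + 2 = 26.
A5 applies: 26 − 1 = 25.
Level 25 exceeds the maximum of 23; capped at 23.
Final offense level: 23.
Criminal history: 13 prior points → Category E (13+).
Level 23 falls in the 19-23 band.
Grid: Level 19-23 × Category E = 1590-1800 days.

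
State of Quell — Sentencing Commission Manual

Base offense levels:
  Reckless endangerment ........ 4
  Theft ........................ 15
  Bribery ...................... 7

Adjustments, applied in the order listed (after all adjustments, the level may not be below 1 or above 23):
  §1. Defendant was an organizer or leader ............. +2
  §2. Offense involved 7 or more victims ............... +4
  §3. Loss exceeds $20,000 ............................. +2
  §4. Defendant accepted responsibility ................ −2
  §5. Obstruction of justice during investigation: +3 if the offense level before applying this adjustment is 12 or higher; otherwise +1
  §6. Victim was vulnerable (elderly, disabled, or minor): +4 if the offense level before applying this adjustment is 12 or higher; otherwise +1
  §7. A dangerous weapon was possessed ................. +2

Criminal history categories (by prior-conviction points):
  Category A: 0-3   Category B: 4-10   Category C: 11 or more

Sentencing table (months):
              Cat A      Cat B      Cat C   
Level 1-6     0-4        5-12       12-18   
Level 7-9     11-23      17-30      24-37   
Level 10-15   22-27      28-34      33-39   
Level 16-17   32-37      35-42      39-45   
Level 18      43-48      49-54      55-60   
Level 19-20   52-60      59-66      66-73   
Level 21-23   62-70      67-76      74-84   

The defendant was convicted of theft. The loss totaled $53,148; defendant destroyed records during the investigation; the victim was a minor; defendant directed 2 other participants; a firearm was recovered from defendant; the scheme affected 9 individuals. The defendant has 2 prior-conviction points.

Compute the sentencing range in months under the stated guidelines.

62-70 months

Base offense level for theft: 15.
§1 applies: 15 + 2 = 17.
§2 applies: 17 + 4 = 21.
§3 applies: 21 + 2 = 23.
§5 applies (level before this adjustment is 23 ≥ 12, so +3): 23 + 3 = 26.
§6 applies (level before this adjustment is 26 ≥ 12, so +4): 26 + 4 = 30.
§7 applies: 30 + 2 = 32.
Level 32 exceeds the maximum of 23; capped at 23.
Final offense level: 23.
Criminal history: 2 prior points → Category A (0-3).
Level 23 falls in the 21-23 band.
Grid: Level 21-23 × Category A = 62-70 months.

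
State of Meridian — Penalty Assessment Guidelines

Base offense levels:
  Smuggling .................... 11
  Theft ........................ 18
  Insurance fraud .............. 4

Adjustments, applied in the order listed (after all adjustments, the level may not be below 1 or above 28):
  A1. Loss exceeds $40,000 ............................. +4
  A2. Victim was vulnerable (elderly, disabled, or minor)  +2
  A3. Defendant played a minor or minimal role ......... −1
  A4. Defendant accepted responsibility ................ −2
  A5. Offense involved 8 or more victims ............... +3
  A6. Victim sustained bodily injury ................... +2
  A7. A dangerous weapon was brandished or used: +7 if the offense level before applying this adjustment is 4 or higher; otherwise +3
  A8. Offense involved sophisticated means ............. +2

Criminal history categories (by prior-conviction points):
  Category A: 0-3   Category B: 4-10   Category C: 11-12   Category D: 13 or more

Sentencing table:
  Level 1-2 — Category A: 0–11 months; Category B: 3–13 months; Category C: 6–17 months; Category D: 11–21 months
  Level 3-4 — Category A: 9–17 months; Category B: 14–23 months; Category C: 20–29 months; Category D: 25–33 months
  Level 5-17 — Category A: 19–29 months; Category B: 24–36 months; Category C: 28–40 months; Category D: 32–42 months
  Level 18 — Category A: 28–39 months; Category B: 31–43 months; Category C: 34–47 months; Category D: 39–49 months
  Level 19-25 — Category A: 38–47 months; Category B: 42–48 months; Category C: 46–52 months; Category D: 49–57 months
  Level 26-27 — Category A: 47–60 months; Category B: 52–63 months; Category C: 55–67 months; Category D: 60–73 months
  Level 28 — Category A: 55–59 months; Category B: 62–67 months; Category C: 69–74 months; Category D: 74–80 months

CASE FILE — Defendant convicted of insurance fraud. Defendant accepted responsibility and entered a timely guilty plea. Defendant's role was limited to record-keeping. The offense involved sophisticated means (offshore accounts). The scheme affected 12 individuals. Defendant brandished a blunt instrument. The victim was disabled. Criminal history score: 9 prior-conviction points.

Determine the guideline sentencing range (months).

Base offense level for insurance fraud: 4.
A1 does not apply.
A2 applies: 4 + 2 = 6.
A3 applies: 6 − 1 = 5.
A4 applies: 5 − 2 = 3.
A5 applies: 3 + 3 = 6.
A7 applies (level before this adjustment is 6 ≥ 4, so +7): 6 + 7 = 13.
A8 applies: 13 + 2 = 15.
Final offense level: 15.
Criminal history: 9 prior points → Category B (4-10).
Level 15 falls in the 5-17 band.
Grid: Level 5-17 × Category B = 24-36 months.

24-36 months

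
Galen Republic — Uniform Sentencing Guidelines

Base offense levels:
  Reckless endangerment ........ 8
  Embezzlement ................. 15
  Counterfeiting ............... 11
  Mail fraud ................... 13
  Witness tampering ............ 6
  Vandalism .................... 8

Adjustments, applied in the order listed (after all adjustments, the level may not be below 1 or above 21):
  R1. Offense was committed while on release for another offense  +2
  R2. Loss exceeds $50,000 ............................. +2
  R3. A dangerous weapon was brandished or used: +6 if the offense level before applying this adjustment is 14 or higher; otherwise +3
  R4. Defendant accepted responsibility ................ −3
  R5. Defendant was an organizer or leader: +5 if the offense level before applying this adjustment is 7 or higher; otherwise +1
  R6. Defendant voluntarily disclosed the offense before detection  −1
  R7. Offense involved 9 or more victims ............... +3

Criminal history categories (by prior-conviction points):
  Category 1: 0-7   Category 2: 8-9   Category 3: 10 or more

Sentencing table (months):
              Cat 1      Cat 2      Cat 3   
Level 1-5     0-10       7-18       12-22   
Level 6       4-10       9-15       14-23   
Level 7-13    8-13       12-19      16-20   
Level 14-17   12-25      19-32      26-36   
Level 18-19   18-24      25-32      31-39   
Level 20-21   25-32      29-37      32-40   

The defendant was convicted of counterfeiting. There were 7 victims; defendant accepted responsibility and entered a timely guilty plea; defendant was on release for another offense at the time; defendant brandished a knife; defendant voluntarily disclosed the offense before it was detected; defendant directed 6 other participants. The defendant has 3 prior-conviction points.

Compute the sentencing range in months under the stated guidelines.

12-25 months

Base offense level for counterfeiting: 11.
R1 applies: 11 + 2 = 13.
R3 applies (level before this adjustment is 13 < 14, so +3): 13 + 3 = 16.
R4 applies: 16 − 3 = 13.
R5 applies (level before this adjustment is 13 ≥ 7, so +5): 13 + 5 = 18.
R6 applies: 18 − 1 = 17.
R7 does not apply.
Final offense level: 17.
Criminal history: 3 prior points → Category 1 (0-7).
Level 17 falls in the 14-17 band.
Grid: Level 14-17 × Category 1 = 12-25 months.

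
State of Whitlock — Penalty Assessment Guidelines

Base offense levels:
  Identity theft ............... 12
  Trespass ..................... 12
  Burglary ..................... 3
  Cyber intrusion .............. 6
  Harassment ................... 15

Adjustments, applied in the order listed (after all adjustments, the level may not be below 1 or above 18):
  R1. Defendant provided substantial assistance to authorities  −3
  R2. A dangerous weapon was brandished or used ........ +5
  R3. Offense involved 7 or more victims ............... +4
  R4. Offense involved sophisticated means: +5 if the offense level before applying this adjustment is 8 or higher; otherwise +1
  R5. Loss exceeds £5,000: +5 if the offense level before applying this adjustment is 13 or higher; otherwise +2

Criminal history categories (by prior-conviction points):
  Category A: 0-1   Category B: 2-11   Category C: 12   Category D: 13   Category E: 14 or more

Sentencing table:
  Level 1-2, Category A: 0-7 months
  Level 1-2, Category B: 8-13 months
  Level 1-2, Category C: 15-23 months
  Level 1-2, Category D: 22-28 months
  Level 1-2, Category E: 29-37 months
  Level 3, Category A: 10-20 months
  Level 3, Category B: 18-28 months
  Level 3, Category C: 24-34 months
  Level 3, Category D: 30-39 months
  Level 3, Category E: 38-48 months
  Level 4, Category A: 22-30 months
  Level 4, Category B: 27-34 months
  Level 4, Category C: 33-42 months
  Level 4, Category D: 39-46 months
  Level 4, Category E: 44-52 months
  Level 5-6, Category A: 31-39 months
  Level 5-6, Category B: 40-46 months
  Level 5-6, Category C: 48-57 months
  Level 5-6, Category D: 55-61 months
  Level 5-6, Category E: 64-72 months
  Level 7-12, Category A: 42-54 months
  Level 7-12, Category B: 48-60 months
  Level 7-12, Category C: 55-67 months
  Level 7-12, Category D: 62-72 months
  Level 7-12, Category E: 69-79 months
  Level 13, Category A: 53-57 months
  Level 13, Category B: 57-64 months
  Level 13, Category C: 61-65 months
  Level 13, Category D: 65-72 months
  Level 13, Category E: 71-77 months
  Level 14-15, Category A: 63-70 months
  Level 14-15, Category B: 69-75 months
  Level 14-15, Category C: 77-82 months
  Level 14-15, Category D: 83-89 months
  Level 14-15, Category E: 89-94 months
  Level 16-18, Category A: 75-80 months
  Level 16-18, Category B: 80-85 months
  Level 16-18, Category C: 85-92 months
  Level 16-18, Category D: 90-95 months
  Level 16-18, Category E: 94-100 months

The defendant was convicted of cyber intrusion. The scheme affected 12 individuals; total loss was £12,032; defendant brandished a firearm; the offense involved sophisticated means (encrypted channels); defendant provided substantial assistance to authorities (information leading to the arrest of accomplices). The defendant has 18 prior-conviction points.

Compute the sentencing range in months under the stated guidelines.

Base offense level for cyber intrusion: 6.
R1 applies: 6 − 3 = 3.
R2 applies: 3 + 5 = 8.
R3 applies: 8 + 4 = 12.
R4 applies (level before this adjustment is 12 ≥ 8, so +5): 12 + 5 = 17.
R5 applies (level before this adjustment is 17 ≥ 13, so +5): 17 + 5 = 22.
Level 22 exceeds the maximum of 18; capped at 18.
Final offense level: 18.
Criminal history: 18 prior points → Category E (14+).
Level 18 falls in the 16-18 band.
Grid: Level 16-18 × Category E = 94-100 months.

94-100 months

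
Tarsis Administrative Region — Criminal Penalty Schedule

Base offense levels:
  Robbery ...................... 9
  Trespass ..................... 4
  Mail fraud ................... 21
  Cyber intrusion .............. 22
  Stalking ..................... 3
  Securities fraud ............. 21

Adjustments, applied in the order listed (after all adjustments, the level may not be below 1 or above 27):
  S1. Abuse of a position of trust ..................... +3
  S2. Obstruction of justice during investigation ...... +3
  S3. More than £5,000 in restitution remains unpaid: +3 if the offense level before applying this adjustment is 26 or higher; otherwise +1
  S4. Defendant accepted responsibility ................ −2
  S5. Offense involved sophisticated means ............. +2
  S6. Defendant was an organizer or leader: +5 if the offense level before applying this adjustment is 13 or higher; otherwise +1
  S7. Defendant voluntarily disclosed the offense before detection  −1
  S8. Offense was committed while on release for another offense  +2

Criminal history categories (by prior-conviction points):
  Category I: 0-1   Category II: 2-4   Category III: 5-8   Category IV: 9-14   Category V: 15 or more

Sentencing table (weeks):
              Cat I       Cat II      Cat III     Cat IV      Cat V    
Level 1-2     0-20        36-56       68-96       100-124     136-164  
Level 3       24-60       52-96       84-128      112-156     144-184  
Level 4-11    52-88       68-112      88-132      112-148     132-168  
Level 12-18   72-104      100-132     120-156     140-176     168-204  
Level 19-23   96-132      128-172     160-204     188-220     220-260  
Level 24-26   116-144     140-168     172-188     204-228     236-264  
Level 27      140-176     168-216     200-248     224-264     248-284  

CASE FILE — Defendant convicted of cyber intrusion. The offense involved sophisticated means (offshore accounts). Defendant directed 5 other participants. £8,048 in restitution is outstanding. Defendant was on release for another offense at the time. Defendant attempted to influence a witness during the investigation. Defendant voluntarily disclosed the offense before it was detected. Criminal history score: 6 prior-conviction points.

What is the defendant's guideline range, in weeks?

Base offense level for cyber intrusion: 22.
S2 applies: 22 + 3 = 25.
S3 applies (level before this adjustment is 25 < 26, so +1): 25 + 1 = 26.
S5 applies: 26 + 2 = 28.
S6 applies (level before this adjustment is 28 ≥ 13, so +5): 28 + 5 = 33.
S7 applies: 33 − 1 = 32.
S8 applies: 32 + 2 = 34.
Level 34 exceeds the maximum of 27; capped at 27.
Final offense level: 27.
Criminal history: 6 prior points → Category III (5-8).
Level 27 falls in the 27 band.
Grid: Level 27 × Category III = 200-248 weeks.

200-248 weeks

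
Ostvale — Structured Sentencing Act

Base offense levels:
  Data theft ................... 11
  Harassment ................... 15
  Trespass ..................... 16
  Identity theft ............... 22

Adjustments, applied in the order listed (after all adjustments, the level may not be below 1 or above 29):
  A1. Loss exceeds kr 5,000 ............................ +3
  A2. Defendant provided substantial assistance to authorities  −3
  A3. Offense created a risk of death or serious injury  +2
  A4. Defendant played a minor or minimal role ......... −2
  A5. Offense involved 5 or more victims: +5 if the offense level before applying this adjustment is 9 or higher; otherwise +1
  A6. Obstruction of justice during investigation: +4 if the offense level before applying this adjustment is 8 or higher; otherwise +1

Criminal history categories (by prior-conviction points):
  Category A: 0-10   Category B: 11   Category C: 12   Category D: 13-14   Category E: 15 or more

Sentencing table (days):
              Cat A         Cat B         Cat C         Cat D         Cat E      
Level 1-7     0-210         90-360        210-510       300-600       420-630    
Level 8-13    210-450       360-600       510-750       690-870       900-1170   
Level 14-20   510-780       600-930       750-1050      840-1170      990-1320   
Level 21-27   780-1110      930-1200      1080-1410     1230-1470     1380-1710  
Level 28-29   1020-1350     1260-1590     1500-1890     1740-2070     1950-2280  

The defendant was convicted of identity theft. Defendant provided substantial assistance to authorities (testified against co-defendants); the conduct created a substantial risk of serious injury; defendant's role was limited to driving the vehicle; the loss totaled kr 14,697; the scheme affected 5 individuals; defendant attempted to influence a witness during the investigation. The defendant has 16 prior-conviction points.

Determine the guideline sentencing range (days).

Base offense level for identity theft: 22.
A1 applies: 22 + 3 = 25.
A2 applies: 25 − 3 = 22.
A3 applies: 22 + 2 = 24.
A4 applies: 24 − 2 = 22.
A5 applies (level before this adjustment is 22 ≥ 9, so +5): 22 + 5 = 27.
A6 applies (level before this adjustment is 27 ≥ 8, so +4): 27 + 4 = 31.
Level 31 exceeds the maximum of 29; capped at 29.
Final offense level: 29.
Criminal history: 16 prior points → Category E (15+).
Level 29 falls in the 28-29 band.
Grid: Level 28-29 × Category E = 1950-2280 days.

1950-2280 days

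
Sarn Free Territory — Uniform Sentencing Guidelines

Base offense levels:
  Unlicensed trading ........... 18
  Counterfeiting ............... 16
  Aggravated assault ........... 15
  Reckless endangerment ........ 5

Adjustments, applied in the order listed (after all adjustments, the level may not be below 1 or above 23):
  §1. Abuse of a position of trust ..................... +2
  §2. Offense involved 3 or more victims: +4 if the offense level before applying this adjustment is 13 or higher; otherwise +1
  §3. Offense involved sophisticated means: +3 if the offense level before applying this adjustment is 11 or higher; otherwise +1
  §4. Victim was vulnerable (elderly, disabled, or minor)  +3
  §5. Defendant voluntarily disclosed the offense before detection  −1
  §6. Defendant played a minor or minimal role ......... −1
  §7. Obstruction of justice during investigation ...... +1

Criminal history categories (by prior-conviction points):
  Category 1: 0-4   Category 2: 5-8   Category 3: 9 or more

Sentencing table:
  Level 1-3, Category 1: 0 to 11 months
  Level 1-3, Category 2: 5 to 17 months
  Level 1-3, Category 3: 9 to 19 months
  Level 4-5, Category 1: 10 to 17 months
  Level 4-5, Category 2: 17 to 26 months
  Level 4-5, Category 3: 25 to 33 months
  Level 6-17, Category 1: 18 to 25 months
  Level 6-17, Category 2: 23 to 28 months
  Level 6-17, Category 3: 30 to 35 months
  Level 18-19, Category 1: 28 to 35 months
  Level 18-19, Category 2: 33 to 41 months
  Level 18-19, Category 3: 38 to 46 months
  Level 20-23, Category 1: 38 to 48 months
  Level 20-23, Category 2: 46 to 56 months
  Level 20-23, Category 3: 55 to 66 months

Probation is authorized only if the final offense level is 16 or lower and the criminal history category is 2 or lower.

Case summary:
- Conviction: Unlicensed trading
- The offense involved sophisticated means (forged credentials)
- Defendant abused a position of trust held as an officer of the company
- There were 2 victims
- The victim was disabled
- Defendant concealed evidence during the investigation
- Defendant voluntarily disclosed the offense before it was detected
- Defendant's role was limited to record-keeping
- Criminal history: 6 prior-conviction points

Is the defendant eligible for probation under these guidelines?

No

Base offense level for unlicensed trading: 18.
§1 applies: 18 + 2 = 20.
§2 does not apply.
§3 applies (level before this adjustment is 20 ≥ 11, so +3): 20 + 3 = 23.
§4 applies: 23 + 3 = 26.
§5 applies: 26 − 1 = 25.
§6 applies: 25 − 1 = 24.
§7 applies: 24 + 1 = 25.
Level 25 exceeds the maximum of 23; capped at 23.
Final offense level: 23.
Criminal history: 6 prior points → Category 2 (5-8).
Level 23 falls in the 20-23 band.
Grid: Level 20-23 × Category 2 = 46-56 months.
Probation check: level 23 > 16 and category 2 ≤ 2 → not eligible.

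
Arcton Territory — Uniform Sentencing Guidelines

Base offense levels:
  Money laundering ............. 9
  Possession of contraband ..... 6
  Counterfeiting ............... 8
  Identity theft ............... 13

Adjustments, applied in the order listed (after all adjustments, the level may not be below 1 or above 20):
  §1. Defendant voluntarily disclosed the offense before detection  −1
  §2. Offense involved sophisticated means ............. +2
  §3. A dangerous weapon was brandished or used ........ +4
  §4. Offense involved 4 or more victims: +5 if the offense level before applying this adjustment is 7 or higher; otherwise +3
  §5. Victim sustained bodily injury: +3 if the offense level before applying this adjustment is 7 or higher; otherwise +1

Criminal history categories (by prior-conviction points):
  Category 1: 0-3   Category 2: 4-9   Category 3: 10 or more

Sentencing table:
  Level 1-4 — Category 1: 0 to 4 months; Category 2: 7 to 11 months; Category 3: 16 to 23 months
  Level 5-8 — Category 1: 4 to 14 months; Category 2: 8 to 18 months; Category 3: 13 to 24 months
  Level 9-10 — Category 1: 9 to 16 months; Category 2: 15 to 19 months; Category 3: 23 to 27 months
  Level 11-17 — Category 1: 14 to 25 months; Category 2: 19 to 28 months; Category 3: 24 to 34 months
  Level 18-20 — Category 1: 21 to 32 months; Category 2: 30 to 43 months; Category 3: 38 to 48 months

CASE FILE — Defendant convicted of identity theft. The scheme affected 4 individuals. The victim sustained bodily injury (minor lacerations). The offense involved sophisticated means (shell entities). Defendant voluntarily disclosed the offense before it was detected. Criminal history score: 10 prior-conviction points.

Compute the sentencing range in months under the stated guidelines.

38-48 months

Base offense level for identity theft: 13.
§1 applies: 13 − 1 = 12.
§2 applies: 12 + 2 = 14.
§3 does not apply.
§4 applies (level before this adjustment is 14 ≥ 7, so +5): 14 + 5 = 19.
§5 applies (level before this adjustment is 19 ≥ 7, so +3): 19 + 3 = 22.
Level 22 exceeds the maximum of 20; capped at 20.
Final offense level: 20.
Criminal history: 10 prior points → Category 3 (10+).
Level 20 falls in the 18-20 band.
Grid: Level 18-20 × Category 3 = 38-48 months.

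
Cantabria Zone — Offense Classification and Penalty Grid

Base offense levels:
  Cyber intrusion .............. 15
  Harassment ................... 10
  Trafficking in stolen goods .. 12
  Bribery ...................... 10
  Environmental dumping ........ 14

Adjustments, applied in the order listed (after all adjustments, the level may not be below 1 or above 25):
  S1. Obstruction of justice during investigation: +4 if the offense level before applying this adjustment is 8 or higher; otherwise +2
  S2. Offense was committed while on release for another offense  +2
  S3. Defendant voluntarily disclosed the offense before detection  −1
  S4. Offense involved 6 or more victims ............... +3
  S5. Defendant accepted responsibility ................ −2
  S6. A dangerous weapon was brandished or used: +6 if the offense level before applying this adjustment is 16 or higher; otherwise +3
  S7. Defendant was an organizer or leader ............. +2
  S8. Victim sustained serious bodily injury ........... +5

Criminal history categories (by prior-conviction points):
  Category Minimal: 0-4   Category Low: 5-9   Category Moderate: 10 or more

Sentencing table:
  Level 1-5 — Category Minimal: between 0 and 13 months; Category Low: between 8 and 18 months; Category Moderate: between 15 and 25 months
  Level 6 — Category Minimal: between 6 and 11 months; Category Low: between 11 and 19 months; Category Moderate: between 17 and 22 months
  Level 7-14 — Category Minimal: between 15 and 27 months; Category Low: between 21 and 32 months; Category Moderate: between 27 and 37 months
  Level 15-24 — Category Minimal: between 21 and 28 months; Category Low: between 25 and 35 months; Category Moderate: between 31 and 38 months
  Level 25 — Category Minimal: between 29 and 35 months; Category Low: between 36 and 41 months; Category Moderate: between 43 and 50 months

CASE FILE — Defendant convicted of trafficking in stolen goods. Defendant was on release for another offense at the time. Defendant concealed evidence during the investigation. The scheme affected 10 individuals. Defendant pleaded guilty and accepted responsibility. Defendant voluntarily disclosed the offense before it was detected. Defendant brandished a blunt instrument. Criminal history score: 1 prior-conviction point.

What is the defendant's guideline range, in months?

21-28 months

Base offense level for trafficking in stolen goods: 12.
S1 applies (level before this adjustment is 12 ≥ 8, so +4): 12 + 4 = 16.
S2 applies: 16 + 2 = 18.
S3 applies: 18 − 1 = 17.
S4 applies: 17 + 3 = 20.
S5 applies: 20 − 2 = 18.
S6 applies (level before this adjustment is 18 ≥ 16, so +6): 18 + 6 = 24.
S8 does not apply.
Final offense level: 24.
Criminal history: 1 prior point → Category Minimal (0-4).
Level 24 falls in the 15-24 band.
Grid: Level 15-24 × Category Minimal = 21-28 months.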